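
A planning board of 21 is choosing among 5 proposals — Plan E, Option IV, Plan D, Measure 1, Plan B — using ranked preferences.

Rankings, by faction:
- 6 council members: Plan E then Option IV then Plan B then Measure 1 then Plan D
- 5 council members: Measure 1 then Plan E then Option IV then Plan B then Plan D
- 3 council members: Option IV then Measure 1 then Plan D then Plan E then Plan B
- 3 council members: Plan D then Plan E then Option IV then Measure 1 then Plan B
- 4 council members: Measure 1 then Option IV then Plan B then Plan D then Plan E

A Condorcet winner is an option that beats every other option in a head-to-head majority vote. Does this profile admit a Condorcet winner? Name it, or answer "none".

Head-to-head results (21 council members):
Plan E vs Option IV: Plan E, 14–7.
Plan E vs Plan D: Plan E wins 11–10.
Plan E vs Measure 1: Measure 1 wins 12–9.
Plan E vs Plan B: Plan E wins 17–4.
Option IV–Plan D: Option IV 18–3.
Option IV vs Measure 1: Option IV, 12–9.
Option IV–Plan B: Option IV 21–0.
Plan D vs Measure 1: Measure 1 wins 18–3.
Plan D vs Plan B: Plan B, 15–6.
Measure 1 vs Plan B: Measure 1 wins 15–6.
No option is unbeaten: Plan E loses to Measure 1; Option IV loses to Plan E; Plan D loses to Plan E; Measure 1 loses to Option IV; Plan B loses to Plan E. In particular Plan E beats Option IV beats Measure 1 beats Plan E is a majority cycle — no Condorcet winner exists.

none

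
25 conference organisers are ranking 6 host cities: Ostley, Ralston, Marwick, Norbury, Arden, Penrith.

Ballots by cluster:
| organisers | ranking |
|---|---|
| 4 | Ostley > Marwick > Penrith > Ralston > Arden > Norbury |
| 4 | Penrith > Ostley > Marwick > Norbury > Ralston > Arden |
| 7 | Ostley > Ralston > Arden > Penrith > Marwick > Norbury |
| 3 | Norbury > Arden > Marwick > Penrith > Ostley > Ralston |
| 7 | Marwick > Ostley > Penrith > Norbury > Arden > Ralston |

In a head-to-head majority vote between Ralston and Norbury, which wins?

Norbury

Ballots ranking Ralston above Norbury: 4 + 7 = 11.
Ballots ranking Norbury above Ralston: 25 − 11 = 14.
Norbury wins the head-to-head 14–11.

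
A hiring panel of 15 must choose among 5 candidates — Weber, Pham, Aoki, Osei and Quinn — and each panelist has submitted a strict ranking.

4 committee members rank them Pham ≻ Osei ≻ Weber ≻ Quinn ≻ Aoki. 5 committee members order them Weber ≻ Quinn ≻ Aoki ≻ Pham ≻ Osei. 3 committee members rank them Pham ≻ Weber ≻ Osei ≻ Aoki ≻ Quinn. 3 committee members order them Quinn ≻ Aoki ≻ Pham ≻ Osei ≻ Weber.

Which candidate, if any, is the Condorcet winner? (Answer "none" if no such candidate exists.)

none

Head-to-head results (15 committee members):
Weber–Pham: Pham 10–5.
Weber vs Aoki: Weber, 12–3.
Weber–Osei: Weber 8–7.
Weber vs Quinn: Weber, 12–3.
Pham vs Aoki: Aoki wins 8–7.
Pham vs Osei: Pham wins 15–0.
Pham–Quinn: Quinn 8–7.
Aoki–Osei: Aoki 8–7.
Aoki–Quinn: Quinn 12–3.
Osei vs Quinn: Quinn, 8–7.
Each candidate drops at least one matchup (Weber loses to Pham; Pham loses to Aoki; Aoki loses to Weber; Osei loses to Weber; Quinn loses to Weber); the cycle Weber → Aoki → Pham → Weber rules out a Condorcet winner.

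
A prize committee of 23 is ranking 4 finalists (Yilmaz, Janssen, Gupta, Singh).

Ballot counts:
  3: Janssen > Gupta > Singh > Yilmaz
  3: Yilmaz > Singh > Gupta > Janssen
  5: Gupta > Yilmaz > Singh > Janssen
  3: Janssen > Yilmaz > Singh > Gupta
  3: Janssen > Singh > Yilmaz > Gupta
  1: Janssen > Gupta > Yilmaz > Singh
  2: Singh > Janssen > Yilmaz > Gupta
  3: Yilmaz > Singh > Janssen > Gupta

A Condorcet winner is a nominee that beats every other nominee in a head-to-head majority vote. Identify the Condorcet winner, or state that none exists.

Head-to-head results (23 jurors):
Yilmaz–Janssen: Janssen 12–11.
Yilmaz vs Gupta: Yilmaz wins 14–9.
Yilmaz vs Singh: Yilmaz wins 15–8.
Janssen–Gupta: Janssen 15–8.
Janssen–Singh: Singh 13–10.
Gupta vs Singh: Singh wins 14–9.
Every nominee loses at least once (Yilmaz loses to Janssen; Janssen loses to Singh; Gupta loses to Yilmaz; Singh loses to Yilmaz). The majority relation contains the cycle Yilmaz beats Singh beats Janssen beats Yilmaz, so there is no Condorcet winner.

none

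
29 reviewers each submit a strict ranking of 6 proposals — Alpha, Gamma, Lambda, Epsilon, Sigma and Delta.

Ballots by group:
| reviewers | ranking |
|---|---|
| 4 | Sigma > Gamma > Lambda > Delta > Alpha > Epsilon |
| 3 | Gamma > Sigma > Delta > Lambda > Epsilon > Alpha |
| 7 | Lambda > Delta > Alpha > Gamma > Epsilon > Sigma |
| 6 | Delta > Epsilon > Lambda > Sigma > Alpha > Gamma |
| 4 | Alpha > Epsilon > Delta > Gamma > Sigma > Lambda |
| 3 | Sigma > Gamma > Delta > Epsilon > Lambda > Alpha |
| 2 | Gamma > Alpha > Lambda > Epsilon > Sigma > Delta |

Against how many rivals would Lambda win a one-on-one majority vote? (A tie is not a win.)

Lambda against each rival (29 reviewers):
Lambda vs Alpha: Lambda is ranked higher on 4+3+7+6+3 = 23 ballots, Alpha on 6. Lambda wins 23–6.
Lambda vs Gamma: 13 to 16, Gamma.
Lambda vs Epsilon: Lambda is ranked higher on 4+3+7+2 = 16 ballots, Epsilon on 13. Lambda wins 16–13.
Lambda vs Sigma: Lambda, 15–14.
Lambda vs Delta: Delta wins 16–13.
Lambda beats Alpha, Epsilon, Sigma; loses to Gamma, Delta — 3 pairwise wins.

3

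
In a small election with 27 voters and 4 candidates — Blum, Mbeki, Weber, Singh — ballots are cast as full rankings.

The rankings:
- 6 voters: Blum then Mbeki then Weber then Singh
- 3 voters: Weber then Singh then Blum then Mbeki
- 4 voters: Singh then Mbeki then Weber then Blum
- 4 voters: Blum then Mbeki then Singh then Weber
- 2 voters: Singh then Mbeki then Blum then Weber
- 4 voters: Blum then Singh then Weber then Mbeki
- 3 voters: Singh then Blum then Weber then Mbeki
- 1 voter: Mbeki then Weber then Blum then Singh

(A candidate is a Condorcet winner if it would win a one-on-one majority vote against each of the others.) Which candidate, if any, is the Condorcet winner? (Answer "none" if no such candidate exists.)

Blum

Head-to-head results (27 voters):
Blum vs Mbeki: Blum is ranked higher on 6+3+4+4+3 = 20 ballots, Mbeki on 7. Blum wins 20–7.
Blum vs Weber: 6+4+2+4+3 = 19 for Blum, 8 for Weber — Blum by 19–8.
Blum vs Singh: Blum is ranked higher on 6+4+4+1 = 15 ballots, Singh on 12. Blum wins 15–12.
Mbeki vs Weber: 6+4+4+2+1 = 17 for Mbeki, 10 for Weber — Mbeki by 17–10.
Mbeki vs Singh: Mbeki preferred on 6+4+1 = 11 ballots; Singh wins 16–11.
Weber vs Singh: Weber is ranked higher on 6+3+1 = 10 ballots, Singh on 17. Singh wins 17–10.
Blum beats each of Mbeki, Weber, Singh — Blum is the Condorcet winner.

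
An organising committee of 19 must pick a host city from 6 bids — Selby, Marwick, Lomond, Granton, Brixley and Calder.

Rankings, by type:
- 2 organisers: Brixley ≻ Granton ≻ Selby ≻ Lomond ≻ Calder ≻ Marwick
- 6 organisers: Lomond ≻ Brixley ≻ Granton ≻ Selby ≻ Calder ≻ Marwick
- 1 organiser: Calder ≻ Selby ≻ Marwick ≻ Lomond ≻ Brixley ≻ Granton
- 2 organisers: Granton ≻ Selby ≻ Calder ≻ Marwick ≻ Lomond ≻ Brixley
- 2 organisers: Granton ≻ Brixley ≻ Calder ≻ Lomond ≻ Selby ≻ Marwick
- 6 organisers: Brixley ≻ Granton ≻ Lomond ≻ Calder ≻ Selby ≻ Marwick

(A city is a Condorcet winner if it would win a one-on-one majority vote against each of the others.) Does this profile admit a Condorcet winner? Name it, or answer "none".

Brixley

Check each pair by majority over 19 ballots:
Selby vs Marwick: Selby preferred on 2+6+1+2+2+6 = 19 ballots; Selby wins 19–0.
Selby vs Lomond: 5 to 14, Lomond.
Selby vs Granton: Selby preferred on 1 ballot; Granton wins 18–1.
Selby vs Brixley: Selby preferred on 1+2 = 3 ballots; Brixley wins 16–3.
Selby vs Calder: Selby preferred on 2+6+2 = 10 ballots; Selby wins 10–9.
Marwick vs Lomond: Marwick preferred on 1+2 = 3 ballots; Lomond wins 16–3.
Marwick vs Granton: 1 to 18, Granton.
Marwick vs Brixley: Marwick preferred on 1+2 = 3 ballots; Brixley wins 16–3.
Marwick vs Calder: Marwick preferred on 0 ballots; Calder wins 19–0.
Lomond vs Granton: 6+1 = 7 for Lomond, 12 for Granton — Granton by 12–7.
Lomond vs Brixley: 9 to 10, Brixley.
Lomond vs Calder: 14 to 5, Lomond.
Granton vs Brixley: 4 to 15, Brixley.
Granton vs Calder: 18 to 1, Granton.
Brixley vs Calder: 2+6+2+6 = 16 for Brixley, 3 for Calder — Brixley by 16–3.
Brixley beats each of Selby, Marwick, Lomond, Granton, Calder — Brixley is the Condorcet winner.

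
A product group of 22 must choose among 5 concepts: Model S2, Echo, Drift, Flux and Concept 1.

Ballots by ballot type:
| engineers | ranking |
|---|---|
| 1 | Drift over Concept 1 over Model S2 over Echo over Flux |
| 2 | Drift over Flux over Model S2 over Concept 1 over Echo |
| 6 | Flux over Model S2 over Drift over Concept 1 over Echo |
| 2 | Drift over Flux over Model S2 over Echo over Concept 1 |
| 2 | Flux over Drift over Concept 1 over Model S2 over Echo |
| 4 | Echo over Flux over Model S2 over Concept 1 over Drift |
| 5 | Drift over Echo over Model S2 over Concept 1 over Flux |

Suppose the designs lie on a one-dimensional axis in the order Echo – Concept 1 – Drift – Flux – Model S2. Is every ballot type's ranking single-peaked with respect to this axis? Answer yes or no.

no

Axis positions: Echo=1, Concept 1=2, Drift=3, Flux=4, Model S2=5.
Ballot type 1: ranking walks positions 3-2-5-1-4; Model S2 is ranked above Flux even though Flux lies between Model S2 and the peak Drift on the axis — preferences dip and rise again. Not single-peaked.
Ballot type 2 (peak Drift at position 3): ranking walks positions 3-4-5-2-1, expanding outward from the peak — single-peaked.
Ballot type 3 (peak Flux at position 4): ranking walks positions 4-5-3-2-1, expanding outward from the peak — single-peaked.
Ballot type 4: ranking walks positions 3-4-5-1-2; Echo is ranked above Concept 1 even though Concept 1 lies between Echo and the peak Drift on the axis — preferences dip and rise again. Not single-peaked.
Ballot type 5 (peak Flux at position 4): ranking walks positions 4-3-2-5-1, expanding outward from the peak — single-peaked.
Ballot type 6: ranking walks positions 1-4-5-2-3; Flux is ranked above Concept 1 even though Concept 1 lies between Flux and the peak Echo on the axis — preferences dip and rise again. Not single-peaked.
Ballot type 7: ranking walks positions 3-1-5-2-4; Echo is ranked above Concept 1 even though Concept 1 lies between Echo and the peak Drift on the axis — preferences dip and rise again. Not single-peaked.
Ballot type 1 violates single-peakedness, so the profile is not single-peaked on this axis.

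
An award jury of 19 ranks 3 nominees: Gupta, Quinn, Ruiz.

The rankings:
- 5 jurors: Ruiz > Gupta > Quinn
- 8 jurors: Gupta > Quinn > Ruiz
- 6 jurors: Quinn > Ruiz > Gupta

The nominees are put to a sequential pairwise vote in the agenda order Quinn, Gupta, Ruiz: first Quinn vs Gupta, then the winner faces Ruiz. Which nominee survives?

Round 1: Quinn vs Gupta — 6–13, Gupta advances.
Round 2: Gupta vs Ruiz — 8–11, Ruiz advances.
The agenda winner is Ruiz.

Ruiz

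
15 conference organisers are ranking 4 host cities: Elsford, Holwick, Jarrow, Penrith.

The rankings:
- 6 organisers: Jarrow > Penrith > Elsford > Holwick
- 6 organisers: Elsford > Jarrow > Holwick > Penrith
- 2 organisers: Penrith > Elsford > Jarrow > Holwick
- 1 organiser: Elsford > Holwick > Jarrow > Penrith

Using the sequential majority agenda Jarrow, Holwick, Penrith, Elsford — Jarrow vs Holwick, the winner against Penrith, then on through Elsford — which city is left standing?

Elsford

Round 1: Jarrow vs Holwick — 14–1, Jarrow advances.
Round 2: Jarrow vs Penrith — 13–2, Jarrow advances.
Round 3: Jarrow vs Elsford — 6–9, Elsford advances.
Elsford survives the agenda.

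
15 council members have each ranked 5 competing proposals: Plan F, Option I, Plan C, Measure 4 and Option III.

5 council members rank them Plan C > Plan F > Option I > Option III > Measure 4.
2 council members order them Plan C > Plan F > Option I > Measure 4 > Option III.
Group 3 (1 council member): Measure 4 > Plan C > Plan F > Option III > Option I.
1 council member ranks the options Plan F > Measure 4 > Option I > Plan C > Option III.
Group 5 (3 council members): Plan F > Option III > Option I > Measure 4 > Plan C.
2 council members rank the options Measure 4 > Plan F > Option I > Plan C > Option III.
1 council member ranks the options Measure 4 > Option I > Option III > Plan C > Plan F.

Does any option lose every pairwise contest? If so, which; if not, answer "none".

Head-to-head results (15 council members):
Plan F–Option I: Plan F 14–1.
Plan F–Plan C: Plan C 9–6.
Plan F vs Measure 4: Plan F, 11–4.
Plan F vs Option III: 5+2+1+1+3+2 = 14 for Plan F, 1 for Option III — Plan F by 14–1.
Option I vs Plan C: Plan C wins 8–7.
Option I vs Measure 4: Option I is ranked higher on 5+2+3 = 10 ballots, Measure 4 on 5. Option I wins 10–5.
Option I vs Option III: Option I, 11–4.
Plan C vs Measure 4: Measure 4, 8–7.
Plan C vs Option III: Plan C is ranked higher on 5+2+1+1+2 = 11 ballots, Option III on 4. Plan C wins 11–4.
Measure 4 vs Option III: 7 to 8, Option III.
No option is winless: Plan F beats Option I; Option I beats Measure 4; Plan C beats Plan F; Measure 4 beats Plan C; Option III beats Measure 4. There is no Condorcet loser.

none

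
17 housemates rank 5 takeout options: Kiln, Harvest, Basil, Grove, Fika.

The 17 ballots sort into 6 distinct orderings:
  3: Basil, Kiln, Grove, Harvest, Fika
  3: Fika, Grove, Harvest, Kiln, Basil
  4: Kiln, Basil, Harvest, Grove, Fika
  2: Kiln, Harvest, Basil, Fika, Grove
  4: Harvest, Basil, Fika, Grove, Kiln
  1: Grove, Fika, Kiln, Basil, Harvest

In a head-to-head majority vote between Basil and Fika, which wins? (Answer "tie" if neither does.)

Ballots ranking Basil above Fika: 3 + 4 + 2 + 4 = 13.
Ballots ranking Fika above Basil: 17 − 13 = 4.
Basil wins the head-to-head 13–4.

Basil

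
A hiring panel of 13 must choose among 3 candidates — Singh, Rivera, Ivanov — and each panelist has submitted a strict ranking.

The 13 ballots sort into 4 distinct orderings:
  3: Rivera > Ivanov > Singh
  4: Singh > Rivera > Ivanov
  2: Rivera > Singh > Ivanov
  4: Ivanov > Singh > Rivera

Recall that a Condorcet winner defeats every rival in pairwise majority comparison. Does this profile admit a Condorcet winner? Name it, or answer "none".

Check each pair by majority over 13 ballots:
Singh vs Rivera: 4+4 = 8 for Singh, 5 for Rivera — Singh by 8–5.
Singh vs Ivanov: Singh preferred on 4+2 = 6 ballots; Ivanov wins 7–6.
Rivera vs Ivanov: Rivera preferred on 3+4+2 = 9 ballots; Rivera wins 9–4.
Every candidate loses at least once (Singh loses to Ivanov; Rivera loses to Singh; Ivanov loses to Rivera). The majority relation contains the cycle Singh > Rivera > Ivanov > Singh, so there is no Condorcet winner.

none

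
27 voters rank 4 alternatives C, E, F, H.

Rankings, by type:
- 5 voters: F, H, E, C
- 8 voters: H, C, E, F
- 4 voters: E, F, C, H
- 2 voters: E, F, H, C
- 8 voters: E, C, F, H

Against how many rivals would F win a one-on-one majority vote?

F against each rival (27 voters):
F vs C: C wins 16–11.
F vs E: E, 22–5.
F vs H: 19 to 8, F.
F beats H; loses to C, E — 1 pairwise win.

1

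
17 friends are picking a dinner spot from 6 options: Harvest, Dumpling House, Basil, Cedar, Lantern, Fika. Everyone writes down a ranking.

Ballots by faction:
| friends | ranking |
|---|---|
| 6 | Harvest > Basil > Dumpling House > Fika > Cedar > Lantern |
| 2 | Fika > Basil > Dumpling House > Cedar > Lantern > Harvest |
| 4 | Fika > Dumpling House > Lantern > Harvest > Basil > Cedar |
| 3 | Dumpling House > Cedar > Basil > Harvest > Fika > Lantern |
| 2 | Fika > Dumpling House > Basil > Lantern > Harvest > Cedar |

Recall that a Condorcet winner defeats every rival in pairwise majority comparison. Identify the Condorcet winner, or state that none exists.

Head-to-head results (17 friends):
Harvest vs Dumpling House: Dumpling House, 11–6.
Harvest vs Basil: 6+4 = 10 for Harvest, 7 for Basil — Harvest by 10–7.
Harvest–Cedar: Harvest 12–5.
Harvest vs Lantern: Harvest is ranked higher on 6+3 = 9 ballots, Lantern on 8. Harvest wins 9–8.
Harvest vs Fika: Harvest preferred on 6+3 = 9 ballots; Harvest wins 9–8.
Dumpling House vs Basil: 4+3+2 = 9 for Dumpling House, 8 for Basil — Dumpling House by 9–8.
Dumpling House–Cedar: Dumpling House 17–0.
Dumpling House vs Lantern: Dumpling House preferred on 6+2+4+3+2 = 17 ballots; Dumpling House wins 17–0.
Dumpling House vs Fika: Dumpling House is ranked higher on 6+3 = 9 ballots, Fika on 8. Dumpling House wins 9–8.
Basil vs Cedar: Basil preferred on 6+2+4+2 = 14 ballots; Basil wins 14–3.
Basil vs Lantern: Basil is ranked higher on 6+2+3+2 = 13 ballots, Lantern on 4. Basil wins 13–4.
Basil vs Fika: 9 to 8, Basil.
Cedar vs Lantern: Cedar wins 11–6.
Cedar vs Fika: Fika wins 14–3.
Lantern vs Fika: Fika wins 17–0.
Only Dumpling House has no losses; Dumpling House is the Condorcet winner.

Dumpling House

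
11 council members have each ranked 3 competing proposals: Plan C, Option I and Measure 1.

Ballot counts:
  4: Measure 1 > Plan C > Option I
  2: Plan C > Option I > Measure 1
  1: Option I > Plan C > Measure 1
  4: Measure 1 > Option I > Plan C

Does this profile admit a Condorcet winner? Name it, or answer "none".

Measure 1

Check each pair by majority over 11 ballots:
Plan C vs Option I: 4+2 = 6 for Plan C, 5 for Option I — Plan C by 6–5.
Plan C vs Measure 1: 2+1 = 3 for Plan C, 8 for Measure 1 — Measure 1 by 8–3.
Option I vs Measure 1: Option I is ranked higher on 2+1 = 3 ballots, Measure 1 on 8. Measure 1 wins 8–3.
Measure 1 wins every pairwise contest, so Measure 1 is the Condorcet winner.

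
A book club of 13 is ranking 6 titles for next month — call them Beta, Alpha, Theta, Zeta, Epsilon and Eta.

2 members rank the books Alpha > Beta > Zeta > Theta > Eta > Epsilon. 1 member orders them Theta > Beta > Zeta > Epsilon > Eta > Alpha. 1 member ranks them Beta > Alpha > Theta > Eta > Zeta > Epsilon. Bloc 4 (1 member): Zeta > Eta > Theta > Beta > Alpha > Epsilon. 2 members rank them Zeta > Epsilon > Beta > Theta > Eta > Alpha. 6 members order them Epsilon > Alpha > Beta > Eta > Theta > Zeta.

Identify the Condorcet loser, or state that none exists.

Head-to-head results (13 members):
Beta vs Alpha: Beta is ranked higher on 1+1+1+2 = 5 ballots, Alpha on 8. Alpha wins 8–5.
Beta–Theta: Beta 11–2.
Beta–Zeta: Beta 10–3.
Beta vs Epsilon: Epsilon wins 8–5.
Beta vs Eta: 2+1+1+2+6 = 12 for Beta, 1 for Eta — Beta by 12–1.
Alpha vs Theta: 2+1+6 = 9 for Alpha, 4 for Theta — Alpha by 9–4.
Alpha vs Zeta: Alpha wins 9–4.
Alpha vs Epsilon: Epsilon, 9–4.
Alpha vs Eta: Alpha, 9–4.
Theta vs Zeta: Theta wins 8–5.
Theta vs Epsilon: Epsilon, 8–5.
Theta vs Eta: Eta wins 7–6.
Zeta vs Epsilon: Zeta wins 7–6.
Zeta vs Eta: 2+1+1+2 = 6 for Zeta, 7 for Eta — Eta by 7–6.
Epsilon vs Eta: Epsilon wins 9–4.
Each book has at least one pairwise win (Beta beats Theta; Alpha beats Beta; Theta beats Zeta; Zeta beats Epsilon; Epsilon beats Beta; Eta beats Theta) — no Condorcet loser.

none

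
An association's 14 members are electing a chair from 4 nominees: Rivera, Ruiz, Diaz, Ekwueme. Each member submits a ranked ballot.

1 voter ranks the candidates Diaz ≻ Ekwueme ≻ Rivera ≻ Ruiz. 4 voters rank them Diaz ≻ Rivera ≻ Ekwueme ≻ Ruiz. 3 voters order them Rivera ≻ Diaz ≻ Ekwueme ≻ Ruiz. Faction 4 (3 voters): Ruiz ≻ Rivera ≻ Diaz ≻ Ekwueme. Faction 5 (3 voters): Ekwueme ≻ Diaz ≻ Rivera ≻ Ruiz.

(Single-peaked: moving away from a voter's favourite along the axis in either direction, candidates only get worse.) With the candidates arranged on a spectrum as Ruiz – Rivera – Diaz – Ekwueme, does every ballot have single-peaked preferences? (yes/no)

yes

Axis positions: Ruiz=1, Rivera=2, Diaz=3, Ekwueme=4.
Faction 1 (peak Diaz at position 3): ranking walks positions 3-4-2-1, expanding outward from the peak — single-peaked.
Faction 2 (peak Diaz at position 3): ranking walks positions 3-2-4-1, expanding outward from the peak — single-peaked.
Faction 3 (peak Rivera at position 2): ranking walks positions 2-3-4-1, expanding outward from the peak — single-peaked.
Faction 4 (peak Ruiz at position 1): ranking walks positions 1-2-3-4, expanding outward from the peak — single-peaked.
Faction 5 (peak Ekwueme at position 4): ranking walks positions 4-3-2-1, expanding outward from the peak — single-peaked.
Every ranking is single-peaked on this axis.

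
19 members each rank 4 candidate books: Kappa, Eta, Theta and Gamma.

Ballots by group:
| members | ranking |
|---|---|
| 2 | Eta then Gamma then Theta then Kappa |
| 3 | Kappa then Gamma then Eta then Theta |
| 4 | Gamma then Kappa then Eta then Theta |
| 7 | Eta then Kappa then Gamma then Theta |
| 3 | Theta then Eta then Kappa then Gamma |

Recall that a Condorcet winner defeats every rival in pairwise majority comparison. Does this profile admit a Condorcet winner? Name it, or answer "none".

Head-to-head results (19 members):
Kappa vs Eta: Kappa preferred on 3+4 = 7 ballots; Eta wins 12–7.
Kappa vs Theta: Kappa is ranked higher on 3+4+7 = 14 ballots, Theta on 5. Kappa wins 14–5.
Kappa vs Gamma: 3+7+3 = 13 for Kappa, 6 for Gamma — Kappa by 13–6.
Eta vs Theta: Eta, 16–3.
Eta vs Gamma: 12 to 7, Eta.
Theta vs Gamma: Gamma wins 16–3.
Eta wins every pairwise contest, so Eta is the Condorcet winner.

Eta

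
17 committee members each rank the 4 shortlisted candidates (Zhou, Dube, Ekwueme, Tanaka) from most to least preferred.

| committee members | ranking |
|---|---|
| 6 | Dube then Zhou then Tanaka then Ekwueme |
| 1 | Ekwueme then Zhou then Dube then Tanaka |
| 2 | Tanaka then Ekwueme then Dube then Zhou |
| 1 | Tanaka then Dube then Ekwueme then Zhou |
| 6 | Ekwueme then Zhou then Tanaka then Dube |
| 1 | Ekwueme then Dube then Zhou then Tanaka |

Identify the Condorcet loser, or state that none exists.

Head-to-head results (17 committee members):
Zhou vs Dube: 1+6 = 7 for Zhou, 10 for Dube — Dube by 10–7.
Zhou–Ekwueme: Ekwueme 11–6.
Zhou–Tanaka: Zhou 14–3.
Dube–Ekwueme: Ekwueme 10–7.
Dube vs Tanaka: Dube is ranked higher on 6+1+1 = 8 ballots, Tanaka on 9. Tanaka wins 9–8.
Ekwueme vs Tanaka: 8 to 9, Tanaka.
Each candidate has at least one pairwise win (Zhou beats Tanaka; Dube beats Zhou; Ekwueme beats Zhou; Tanaka beats Dube) — no Condorcet loser.

none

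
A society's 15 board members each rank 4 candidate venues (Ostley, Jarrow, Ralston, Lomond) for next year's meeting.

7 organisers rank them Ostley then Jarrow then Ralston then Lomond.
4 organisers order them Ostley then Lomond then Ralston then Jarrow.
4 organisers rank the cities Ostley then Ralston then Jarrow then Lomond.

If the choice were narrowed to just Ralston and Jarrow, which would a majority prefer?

Ballots ranking Ralston above Jarrow: 4 + 4 = 8.
Ballots ranking Jarrow above Ralston: 15 − 8 = 7.
Ralston wins the head-to-head 8–7.

Ralston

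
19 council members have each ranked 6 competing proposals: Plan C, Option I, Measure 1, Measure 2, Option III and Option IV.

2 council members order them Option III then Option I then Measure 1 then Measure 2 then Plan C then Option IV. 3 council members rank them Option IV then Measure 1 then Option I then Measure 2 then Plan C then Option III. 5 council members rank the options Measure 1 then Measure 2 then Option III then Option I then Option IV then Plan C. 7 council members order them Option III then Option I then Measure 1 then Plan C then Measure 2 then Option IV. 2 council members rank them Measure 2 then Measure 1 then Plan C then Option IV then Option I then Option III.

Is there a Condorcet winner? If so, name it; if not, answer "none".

Measure 1

Head-to-head results (19 council members):
Plan C vs Option I: Plan C preferred on 2 ballots; Option I wins 17–2.
Plan C vs Measure 1: Plan C is ranked higher on 0 ballots, Measure 1 on 19. Measure 1 wins 19–0.
Plan C vs Measure 2: Plan C is ranked higher on 7 ballots, Measure 2 on 12. Measure 2 wins 12–7.
Plan C vs Option III: 3+2 = 5 for Plan C, 14 for Option III — Option III by 14–5.
Plan C vs Option IV: 2+7+2 = 11 for Plan C, 8 for Option IV — Plan C by 11–8.
Option I vs Measure 1: 2+7 = 9 for Option I, 10 for Measure 1 — Measure 1 by 10–9.
Option I vs Measure 2: 2+3+7 = 12 for Option I, 7 for Measure 2 — Option I by 12–7.
Option I vs Option III: 3+2 = 5 for Option I, 14 for Option III — Option III by 14–5.
Option I vs Option IV: 2+5+7 = 14 for Option I, 5 for Option IV — Option I by 14–5.
Measure 1 vs Measure 2: 2+3+5+7 = 17 for Measure 1, 2 for Measure 2 — Measure 1 by 17–2.
Measure 1 vs Option III: Measure 1 is ranked higher on 3+5+2 = 10 ballots, Option III on 9. Measure 1 wins 10–9.
Measure 1 vs Option IV: 16 to 3, Measure 1.
Measure 2 vs Option III: 10 to 9, Measure 2.
Measure 2 vs Option IV: 2+5+7+2 = 16 for Measure 2, 3 for Option IV — Measure 2 by 16–3.
Option III vs Option IV: 14 to 5, Option III.
Measure 1 wins every pairwise contest, so Measure 1 is the Condorcet winner.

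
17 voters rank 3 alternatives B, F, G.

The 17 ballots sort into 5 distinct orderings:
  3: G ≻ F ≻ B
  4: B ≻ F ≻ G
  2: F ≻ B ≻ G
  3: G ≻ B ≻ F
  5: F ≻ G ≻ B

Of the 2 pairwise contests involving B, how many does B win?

B against each rival (17 voters):
B vs F: 4+3 = 7 for B, 10 for F — F by 10–7.
B vs G: G, 11–6.
B beats no one; loses to F, G — 0 pairwise wins.

0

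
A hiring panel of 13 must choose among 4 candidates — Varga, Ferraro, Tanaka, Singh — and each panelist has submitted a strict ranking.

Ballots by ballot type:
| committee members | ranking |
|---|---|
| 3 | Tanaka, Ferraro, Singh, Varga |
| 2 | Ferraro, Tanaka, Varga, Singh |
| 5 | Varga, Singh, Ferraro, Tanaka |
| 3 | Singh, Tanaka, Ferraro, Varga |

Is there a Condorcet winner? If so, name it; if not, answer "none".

Pairwise majorities:
Varga vs Ferraro: 5 for Varga, 8 for Ferraro — Ferraro by 8–5.
Varga vs Tanaka: 5 for Varga, 8 for Tanaka — Tanaka by 8–5.
Varga vs Singh: Varga preferred on 2+5 = 7 ballots; Varga wins 7–6.
Ferraro vs Tanaka: Ferraro is ranked higher on 2+5 = 7 ballots, Tanaka on 6. Ferraro wins 7–6.
Ferraro vs Singh: Ferraro is ranked higher on 3+2 = 5 ballots, Singh on 8. Singh wins 8–5.
Tanaka vs Singh: 3+2 = 5 for Tanaka, 8 for Singh — Singh by 8–5.
Every candidate loses at least once (Varga loses to Ferraro; Ferraro loses to Singh; Tanaka loses to Ferraro; Singh loses to Varga). The majority relation contains the cycle Varga beats Singh beats Ferraro beats Varga, so there is no Condorcet winner.

none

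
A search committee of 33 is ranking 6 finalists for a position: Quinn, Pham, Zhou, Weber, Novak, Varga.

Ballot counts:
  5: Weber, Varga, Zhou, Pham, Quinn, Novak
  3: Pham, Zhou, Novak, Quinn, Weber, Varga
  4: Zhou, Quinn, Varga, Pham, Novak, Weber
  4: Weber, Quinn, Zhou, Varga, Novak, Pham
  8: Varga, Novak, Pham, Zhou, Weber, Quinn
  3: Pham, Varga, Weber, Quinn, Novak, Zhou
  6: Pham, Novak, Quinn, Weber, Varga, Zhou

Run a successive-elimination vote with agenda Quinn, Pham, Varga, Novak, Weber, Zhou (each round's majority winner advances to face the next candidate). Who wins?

Round 1: Quinn vs Pham — 8–25, Pham advances.
Round 2: Pham vs Varga — 12–21, Varga advances.
Round 3: Varga vs Novak — 24–9, Varga advances.
Round 4: Varga vs Weber — 15–18, Weber advances.
Round 5: Weber vs Zhou — 18–15, Weber advances.
The agenda winner is Weber.

Weber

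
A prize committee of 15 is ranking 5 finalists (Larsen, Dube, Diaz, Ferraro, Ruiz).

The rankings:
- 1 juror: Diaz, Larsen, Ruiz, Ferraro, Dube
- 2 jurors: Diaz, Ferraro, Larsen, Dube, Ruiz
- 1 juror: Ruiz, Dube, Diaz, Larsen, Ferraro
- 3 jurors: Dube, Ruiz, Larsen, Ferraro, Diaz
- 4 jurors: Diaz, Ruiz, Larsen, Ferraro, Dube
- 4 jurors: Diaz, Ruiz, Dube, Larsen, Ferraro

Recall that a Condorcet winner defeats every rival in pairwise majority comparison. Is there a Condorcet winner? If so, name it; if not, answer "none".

Check each pair by majority over 15 ballots:
Larsen–Dube: Dube 8–7.
Larsen–Diaz: Diaz 12–3.
Larsen vs Ferraro: Larsen, 13–2.
Larsen vs Ruiz: Ruiz, 12–3.
Dube vs Diaz: Diaz, 11–4.
Dube vs Ferraro: Dube, 8–7.
Dube vs Ruiz: Ruiz, 10–5.
Diaz–Ferraro: Diaz 12–3.
Diaz–Ruiz: Diaz 11–4.
Ferraro vs Ruiz: Ruiz wins 13–2.
Diaz beats each of Larsen, Dube, Ferraro, Ruiz — Diaz is the Condorcet winner.

Diaz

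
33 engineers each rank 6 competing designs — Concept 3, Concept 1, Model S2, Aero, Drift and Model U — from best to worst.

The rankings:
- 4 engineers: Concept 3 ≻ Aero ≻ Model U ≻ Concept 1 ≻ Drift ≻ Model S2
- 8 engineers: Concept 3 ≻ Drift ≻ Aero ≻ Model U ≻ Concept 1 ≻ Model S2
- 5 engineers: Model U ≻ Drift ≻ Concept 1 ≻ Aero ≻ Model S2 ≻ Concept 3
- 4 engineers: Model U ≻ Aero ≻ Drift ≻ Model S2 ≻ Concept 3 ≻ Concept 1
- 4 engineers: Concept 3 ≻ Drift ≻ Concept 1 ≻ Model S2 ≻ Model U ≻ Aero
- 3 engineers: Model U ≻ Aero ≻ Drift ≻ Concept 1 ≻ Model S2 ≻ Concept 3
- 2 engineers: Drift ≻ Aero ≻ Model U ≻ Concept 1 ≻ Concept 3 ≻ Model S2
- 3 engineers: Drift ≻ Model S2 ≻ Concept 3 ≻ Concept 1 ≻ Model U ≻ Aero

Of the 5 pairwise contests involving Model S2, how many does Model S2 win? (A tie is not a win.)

0

Model S2 against each rival (33 engineers):
Model S2 vs Concept 3: Concept 3 wins 18–15.
Model S2 vs Concept 1: Concept 1, 26–7.
Model S2 vs Aero: 4+3 = 7 for Model S2, 26 for Aero — Aero by 26–7.
Model S2 vs Drift: Drift, 33–0.
Model S2 vs Model U: 4+3 = 7 for Model S2, 26 for Model U — Model U by 26–7.
Model S2 beats no one; loses to Concept 3, Concept 1, Aero, Drift, Model U — 0 pairwise wins.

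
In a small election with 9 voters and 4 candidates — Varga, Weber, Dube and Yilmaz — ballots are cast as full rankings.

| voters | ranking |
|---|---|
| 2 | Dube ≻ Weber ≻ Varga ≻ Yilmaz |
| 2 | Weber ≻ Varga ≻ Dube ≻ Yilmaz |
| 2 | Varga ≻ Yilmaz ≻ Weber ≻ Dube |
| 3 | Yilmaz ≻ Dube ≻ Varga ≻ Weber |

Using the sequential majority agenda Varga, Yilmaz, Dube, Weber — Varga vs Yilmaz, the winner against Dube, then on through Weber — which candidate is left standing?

Round 1: Varga vs Yilmaz — 6–3, Varga advances.
Round 2: Varga vs Dube — 4–5, Dube advances.
Round 3: Dube vs Weber — 5–4, Dube advances.
Dube survives the agenda.

Dube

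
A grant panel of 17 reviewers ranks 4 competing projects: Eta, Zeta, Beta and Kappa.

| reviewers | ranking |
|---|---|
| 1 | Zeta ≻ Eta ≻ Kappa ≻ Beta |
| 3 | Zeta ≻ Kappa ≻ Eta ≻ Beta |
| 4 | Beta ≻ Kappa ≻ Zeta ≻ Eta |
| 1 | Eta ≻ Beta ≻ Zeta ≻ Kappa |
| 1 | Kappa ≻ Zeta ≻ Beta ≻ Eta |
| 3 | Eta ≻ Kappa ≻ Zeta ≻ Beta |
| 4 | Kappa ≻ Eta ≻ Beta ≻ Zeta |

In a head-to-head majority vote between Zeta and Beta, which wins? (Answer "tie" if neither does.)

Ballots ranking Zeta above Beta: 1 + 3 + 1 + 3 = 8.
Ballots ranking Beta above Zeta: 17 − 8 = 9.
Beta wins the head-to-head 9–8.

Beta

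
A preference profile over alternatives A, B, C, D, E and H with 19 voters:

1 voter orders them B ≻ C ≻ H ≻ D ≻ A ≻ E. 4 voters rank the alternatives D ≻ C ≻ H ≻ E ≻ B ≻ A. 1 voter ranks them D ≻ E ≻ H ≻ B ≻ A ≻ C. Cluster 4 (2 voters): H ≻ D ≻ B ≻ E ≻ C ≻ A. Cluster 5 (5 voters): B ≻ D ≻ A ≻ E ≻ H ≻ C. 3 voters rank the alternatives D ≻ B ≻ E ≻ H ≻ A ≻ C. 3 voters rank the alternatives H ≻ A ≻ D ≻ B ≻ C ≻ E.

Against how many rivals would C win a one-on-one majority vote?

0

C against each rival (19 voters):
C vs A: A, 12–7.
C vs B: B wins 15–4.
C–D: D 18–1.
C vs E: E wins 11–8.
C vs H: H, 14–5.
C beats no one; loses to A, B, D, E, H — 0 pairwise wins.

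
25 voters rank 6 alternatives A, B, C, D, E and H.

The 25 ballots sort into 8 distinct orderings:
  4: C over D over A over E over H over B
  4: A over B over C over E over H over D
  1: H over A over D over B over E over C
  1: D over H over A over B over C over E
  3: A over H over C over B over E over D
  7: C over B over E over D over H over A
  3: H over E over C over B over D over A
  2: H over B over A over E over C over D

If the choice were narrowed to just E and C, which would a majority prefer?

Ballots ranking E above C: 1 + 3 + 2 = 6.
Ballots ranking C above E: 25 − 6 = 19.
C wins the head-to-head 19–6.

C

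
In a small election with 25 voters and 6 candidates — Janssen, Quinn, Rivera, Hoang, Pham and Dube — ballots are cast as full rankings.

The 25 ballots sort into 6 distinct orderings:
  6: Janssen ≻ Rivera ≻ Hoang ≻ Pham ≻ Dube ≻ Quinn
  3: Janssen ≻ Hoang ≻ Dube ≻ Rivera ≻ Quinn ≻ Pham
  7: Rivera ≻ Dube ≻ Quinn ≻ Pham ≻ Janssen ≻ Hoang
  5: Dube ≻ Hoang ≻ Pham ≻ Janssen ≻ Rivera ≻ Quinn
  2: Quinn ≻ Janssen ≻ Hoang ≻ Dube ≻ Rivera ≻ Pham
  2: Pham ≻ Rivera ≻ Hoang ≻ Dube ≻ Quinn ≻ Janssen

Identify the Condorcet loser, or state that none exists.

Head-to-head results (25 voters):
Janssen vs Quinn: 14 to 11, Janssen.
Janssen vs Rivera: Janssen is ranked higher on 6+3+5+2 = 16 ballots, Rivera on 9. Janssen wins 16–9.
Janssen vs Hoang: Janssen wins 18–7.
Janssen vs Pham: Pham, 14–11.
Janssen vs Dube: 6+3+2 = 11 for Janssen, 14 for Dube — Dube by 14–11.
Quinn vs Rivera: 2 to 23, Rivera.
Quinn vs Hoang: Quinn preferred on 7+2 = 9 ballots; Hoang wins 16–9.
Quinn vs Pham: 3+7+2 = 12 for Quinn, 13 for Pham — Pham by 13–12.
Quinn vs Dube: Quinn preferred on 2 ballots; Dube wins 23–2.
Rivera vs Hoang: 15 to 10, Rivera.
Rivera vs Pham: 18 to 7, Rivera.
Rivera vs Dube: Rivera is ranked higher on 6+7+2 = 15 ballots, Dube on 10. Rivera wins 15–10.
Hoang vs Pham: Hoang wins 16–9.
Hoang vs Dube: 6+3+2+2 = 13 for Hoang, 12 for Dube — Hoang by 13–12.
Pham vs Dube: Pham is ranked higher on 6+2 = 8 ballots, Dube on 17. Dube wins 17–8.
Quinn is beaten in every head-to-head and is the Condorcet loser.

Quinn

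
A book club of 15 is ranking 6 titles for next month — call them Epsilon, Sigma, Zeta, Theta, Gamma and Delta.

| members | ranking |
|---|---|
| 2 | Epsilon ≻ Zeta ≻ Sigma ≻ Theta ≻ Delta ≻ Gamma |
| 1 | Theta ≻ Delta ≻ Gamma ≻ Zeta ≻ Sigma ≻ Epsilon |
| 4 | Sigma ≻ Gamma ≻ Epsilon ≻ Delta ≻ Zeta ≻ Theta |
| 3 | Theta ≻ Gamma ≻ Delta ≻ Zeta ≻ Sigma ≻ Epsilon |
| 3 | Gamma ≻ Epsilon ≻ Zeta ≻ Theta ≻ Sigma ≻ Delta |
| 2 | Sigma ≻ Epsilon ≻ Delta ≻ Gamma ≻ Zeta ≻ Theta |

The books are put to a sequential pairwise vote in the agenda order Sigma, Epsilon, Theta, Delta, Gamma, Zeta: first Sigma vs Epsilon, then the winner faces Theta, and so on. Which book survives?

Zeta

Round 1: Sigma vs Epsilon — 10–5, Sigma advances.
Round 2: Sigma vs Theta — 8–7, Sigma advances.
Round 3: Sigma vs Delta — 11–4, Sigma advances.
Round 4: Sigma vs Gamma — 8–7, Sigma advances.
Round 5: Sigma vs Zeta — 6–9, Zeta advances.
The agenda winner is Zeta.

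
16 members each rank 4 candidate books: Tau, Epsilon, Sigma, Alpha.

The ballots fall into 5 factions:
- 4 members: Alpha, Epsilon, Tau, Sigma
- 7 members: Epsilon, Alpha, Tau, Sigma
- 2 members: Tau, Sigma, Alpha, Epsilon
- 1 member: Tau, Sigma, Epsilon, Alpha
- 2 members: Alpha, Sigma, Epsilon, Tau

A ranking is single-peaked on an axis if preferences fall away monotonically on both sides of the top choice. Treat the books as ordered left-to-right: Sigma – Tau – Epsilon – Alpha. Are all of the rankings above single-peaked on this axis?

no

Axis positions: Sigma=1, Tau=2, Epsilon=3, Alpha=4.
Faction 1 (peak Alpha at position 4): ranking walks positions 4-3-2-1, expanding outward from the peak — single-peaked.
Faction 2 (peak Epsilon at position 3): ranking walks positions 3-4-2-1, expanding outward from the peak — single-peaked.
Faction 3: ranking walks positions 2-1-4-3; Alpha is ranked above Epsilon even though Epsilon lies between Alpha and the peak Tau on the axis — preferences dip and rise again. Not single-peaked.
Faction 4 (peak Tau at position 2): ranking walks positions 2-1-3-4, expanding outward from the peak — single-peaked.
Faction 5: ranking walks positions 4-1-3-2; Sigma is ranked above Epsilon even though Epsilon lies between Sigma and the peak Alpha on the axis — preferences dip and rise again. Not single-peaked.
Faction 3 violates single-peakedness, so the profile is not single-peaked on this axis.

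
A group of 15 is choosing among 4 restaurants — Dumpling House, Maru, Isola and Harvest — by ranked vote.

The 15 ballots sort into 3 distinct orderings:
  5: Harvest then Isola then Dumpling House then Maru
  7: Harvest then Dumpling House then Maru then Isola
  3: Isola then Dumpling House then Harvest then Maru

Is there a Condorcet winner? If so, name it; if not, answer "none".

Check each pair by majority over 15 ballots:
Dumpling House–Maru: Dumpling House 15–0.
Dumpling House–Isola: Isola 8–7.
Dumpling House vs Harvest: Harvest, 12–3.
Maru vs Isola: Isola, 8–7.
Maru vs Harvest: Harvest, 15–0.
Isola vs Harvest: Harvest wins 12–3.
Only Harvest has no losses; Harvest is the Condorcet winner.

Harvest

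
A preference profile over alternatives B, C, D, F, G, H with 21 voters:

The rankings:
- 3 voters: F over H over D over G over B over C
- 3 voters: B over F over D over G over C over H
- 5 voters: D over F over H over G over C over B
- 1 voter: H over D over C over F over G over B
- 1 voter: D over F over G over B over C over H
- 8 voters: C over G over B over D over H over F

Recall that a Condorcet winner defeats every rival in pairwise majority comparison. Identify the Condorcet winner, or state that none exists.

Pairwise majorities:
B vs C: B is ranked higher on 3+3+1 = 7 ballots, C on 14. C wins 14–7.
B vs D: 3+8 = 11 for B, 10 for D — B by 11–10.
B vs F: B preferred on 3+8 = 11 ballots; B wins 11–10.
B vs G: B preferred on 3 ballots; G wins 18–3.
B vs H: B wins 12–9.
C vs D: D, 13–8.
C vs F: 1+8 = 9 for C, 12 for F — F by 12–9.
C vs G: C preferred on 1+8 = 9 ballots; G wins 12–9.
C vs H: C wins 12–9.
D vs F: D, 15–6.
D vs G: D, 13–8.
D–H: D 17–4.
F vs G: 3+3+5+1+1 = 13 for F, 8 for G — F by 13–8.
F vs H: F wins 12–9.
G vs H: G wins 12–9.
Every alternative loses at least once (B loses to C; C loses to D; D loses to B; F loses to B; G loses to D; H loses to B). The majority relation contains the cycle B → D → C → B, so there is no Condorcet winner.

none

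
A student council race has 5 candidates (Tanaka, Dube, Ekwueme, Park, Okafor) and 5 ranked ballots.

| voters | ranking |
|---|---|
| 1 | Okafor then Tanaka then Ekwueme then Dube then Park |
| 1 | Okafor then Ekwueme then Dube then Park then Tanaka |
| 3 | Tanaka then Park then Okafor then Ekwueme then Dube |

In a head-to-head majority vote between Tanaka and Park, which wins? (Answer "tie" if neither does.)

Ballots ranking Tanaka above Park: 1 + 3 = 4.
Ballots ranking Park above Tanaka: 5 − 4 = 1.
Tanaka wins the head-to-head 4–1.

Tanaka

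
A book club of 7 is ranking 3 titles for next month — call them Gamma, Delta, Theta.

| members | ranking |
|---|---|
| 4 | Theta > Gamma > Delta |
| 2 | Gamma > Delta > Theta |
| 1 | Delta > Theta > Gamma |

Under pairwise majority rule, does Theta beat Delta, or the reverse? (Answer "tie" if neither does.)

Theta

Ballots ranking Theta above Delta: 4.
Ballots ranking Delta above Theta: 7 − 4 = 3.
Theta wins the head-to-head 4–3.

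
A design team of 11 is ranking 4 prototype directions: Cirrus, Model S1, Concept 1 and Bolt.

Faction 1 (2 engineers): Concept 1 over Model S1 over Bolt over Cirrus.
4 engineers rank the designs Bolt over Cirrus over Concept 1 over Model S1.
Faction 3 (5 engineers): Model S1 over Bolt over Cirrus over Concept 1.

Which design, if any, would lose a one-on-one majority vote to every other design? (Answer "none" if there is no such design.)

Head-to-head results (11 engineers):
Cirrus vs Model S1: Cirrus is ranked higher on 4 ballots, Model S1 on 7. Model S1 wins 7–4.
Cirrus vs Concept 1: Cirrus is ranked higher on 4+5 = 9 ballots, Concept 1 on 2. Cirrus wins 9–2.
Cirrus vs Bolt: Bolt wins 11–0.
Model S1 vs Concept 1: Model S1 preferred on 5 ballots; Concept 1 wins 6–5.
Model S1 vs Bolt: Model S1 is ranked higher on 2+5 = 7 ballots, Bolt on 4. Model S1 wins 7–4.
Concept 1 vs Bolt: 2 to 9, Bolt.
Each design has at least one pairwise win (Cirrus beats Concept 1; Model S1 beats Cirrus; Concept 1 beats Model S1; Bolt beats Cirrus) — no Condorcet loser.

none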